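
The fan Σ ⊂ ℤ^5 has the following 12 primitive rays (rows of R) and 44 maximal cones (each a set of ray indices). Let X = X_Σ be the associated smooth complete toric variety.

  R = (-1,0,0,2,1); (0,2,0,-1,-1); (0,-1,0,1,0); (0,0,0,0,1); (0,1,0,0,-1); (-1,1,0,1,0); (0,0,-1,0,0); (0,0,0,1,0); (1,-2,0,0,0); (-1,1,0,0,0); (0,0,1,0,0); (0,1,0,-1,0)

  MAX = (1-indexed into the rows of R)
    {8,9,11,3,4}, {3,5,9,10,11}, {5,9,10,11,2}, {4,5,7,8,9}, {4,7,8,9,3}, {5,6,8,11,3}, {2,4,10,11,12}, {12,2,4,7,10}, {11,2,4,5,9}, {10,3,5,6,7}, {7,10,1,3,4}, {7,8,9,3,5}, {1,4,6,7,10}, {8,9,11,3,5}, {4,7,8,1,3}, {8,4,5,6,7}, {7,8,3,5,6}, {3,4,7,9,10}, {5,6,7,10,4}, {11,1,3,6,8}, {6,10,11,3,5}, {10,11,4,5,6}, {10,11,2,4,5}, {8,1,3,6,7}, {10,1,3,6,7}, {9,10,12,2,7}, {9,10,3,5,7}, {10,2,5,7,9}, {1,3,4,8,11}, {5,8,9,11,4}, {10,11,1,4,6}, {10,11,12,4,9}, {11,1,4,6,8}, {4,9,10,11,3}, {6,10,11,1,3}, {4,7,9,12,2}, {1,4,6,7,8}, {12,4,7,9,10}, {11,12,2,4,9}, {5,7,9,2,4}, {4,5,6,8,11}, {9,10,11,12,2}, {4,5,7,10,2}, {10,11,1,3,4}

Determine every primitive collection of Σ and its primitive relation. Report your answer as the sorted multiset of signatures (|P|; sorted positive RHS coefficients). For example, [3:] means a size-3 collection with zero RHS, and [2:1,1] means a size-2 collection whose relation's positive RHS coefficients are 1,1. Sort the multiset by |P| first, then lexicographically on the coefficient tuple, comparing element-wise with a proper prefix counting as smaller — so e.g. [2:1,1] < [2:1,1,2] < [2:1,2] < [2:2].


Σ has 18 primitive collections:

  • {3,12}:  v_{3} + v_{12} = 0 — sig = [2:]
  • {7,11}:  v_{7} + v_{11} = 0 — sig = [2:]
  • {2,3}:  v_{2} + v_{3} = v_{5} — sig = [2:1]
  • {5,12}:  v_{5} + v_{12} = v_{2} — sig = [2:1]
  • {6,9}:  v_{6} + v_{9} = v_{3} — sig = [2:1]
  • {8,10}:  v_{8} + v_{10} = v_{6} — sig = [2:1]
  • {1,5}:  v_{1} + v_{5} = v_{6} + v_{8} — sig = [2:1,1]
  • {1,12}:  v_{1} + v_{12} = v_{4} + v_{6} — sig = [2:1,1]
  • {8,12}:  v_{8} + v_{12} = v_{4} + v_{5} — sig = [2:1,1]
  • {1,2}:  v_{1} + v_{2} = v_{4} + v_{5} + v_{6} — sig = [2:1,1,1]
  • {6,12}:  v_{6} + v_{12} = v_{4} + v_{5} + v_{10} — sig = [2:1,1,1]
  • {2,6}:  v_{2} + v_{6} = v_{4} + 2·v_{5} + v_{10} — sig = [2:1,1,2]
  • {1,9}:  v_{1} + v_{9} = 2·v_{3} + v_{4} — sig = [2:1,2]
  • {2,8}:  v_{2} + v_{8} = v_{4} + 2·v_{5} — sig = [2:1,2]
  • {3,4,5}:  v_{3} + v_{4} + v_{5} = v_{8} — sig = [3:1]
  • {3,4,6}:  v_{3} + v_{4} + v_{6} = v_{1} — sig = [3:1]
  • {4,5,9,10}:  v_{4} + v_{5} + v_{9} + v_{10} = 0 — sig = [4:]
  • {2,4,9,10}:  v_{2} + v_{4} + v_{9} + v_{10} = v_{12} — sig = [4:1]

Sorted signature multiset PRS(X):
    |P|=2: 14 collections, coeffs (), (), (1), (1), (1), (1), (1,1), (1,1), (1,1), (1,1,1), (1,1,1), (1,1,2), (1,2), (1,2)
    |P|=3: 2 collections, coeffs (1), (1)
    |P|=4: 2 collections, coeffs (), (1)


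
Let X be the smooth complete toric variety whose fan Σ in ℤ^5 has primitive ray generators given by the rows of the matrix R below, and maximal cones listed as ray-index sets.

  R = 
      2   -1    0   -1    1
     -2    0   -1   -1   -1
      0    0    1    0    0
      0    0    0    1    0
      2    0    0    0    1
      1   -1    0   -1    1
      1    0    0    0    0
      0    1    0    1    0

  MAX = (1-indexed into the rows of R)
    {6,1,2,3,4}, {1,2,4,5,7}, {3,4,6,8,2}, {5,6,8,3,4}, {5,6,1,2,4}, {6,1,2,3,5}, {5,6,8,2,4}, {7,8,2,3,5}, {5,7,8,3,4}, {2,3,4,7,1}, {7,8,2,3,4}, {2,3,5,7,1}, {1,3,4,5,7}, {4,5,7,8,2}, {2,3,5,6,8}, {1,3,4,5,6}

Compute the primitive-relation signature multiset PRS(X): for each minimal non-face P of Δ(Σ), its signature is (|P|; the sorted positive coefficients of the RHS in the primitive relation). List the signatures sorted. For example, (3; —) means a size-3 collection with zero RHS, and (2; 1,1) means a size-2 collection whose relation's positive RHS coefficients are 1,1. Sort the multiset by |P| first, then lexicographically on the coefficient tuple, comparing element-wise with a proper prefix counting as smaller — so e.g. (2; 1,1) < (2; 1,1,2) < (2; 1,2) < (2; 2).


|primitive collections| = 3. Relations:

  P={1,8}:  v_{1} + v_{8} = v_{5} — sig = (2; 1)
  P={6,7}:  v_{6} + v_{7} = v_{1} — sig = (2; 1)
  P={2,3,4,5}:  v_{2} + v_{3} + v_{4} + v_{5} = 0 — sig = (4; —)

Sorted signature multiset PRS(X):
{ (2; 1) ×2,  (4; —) }


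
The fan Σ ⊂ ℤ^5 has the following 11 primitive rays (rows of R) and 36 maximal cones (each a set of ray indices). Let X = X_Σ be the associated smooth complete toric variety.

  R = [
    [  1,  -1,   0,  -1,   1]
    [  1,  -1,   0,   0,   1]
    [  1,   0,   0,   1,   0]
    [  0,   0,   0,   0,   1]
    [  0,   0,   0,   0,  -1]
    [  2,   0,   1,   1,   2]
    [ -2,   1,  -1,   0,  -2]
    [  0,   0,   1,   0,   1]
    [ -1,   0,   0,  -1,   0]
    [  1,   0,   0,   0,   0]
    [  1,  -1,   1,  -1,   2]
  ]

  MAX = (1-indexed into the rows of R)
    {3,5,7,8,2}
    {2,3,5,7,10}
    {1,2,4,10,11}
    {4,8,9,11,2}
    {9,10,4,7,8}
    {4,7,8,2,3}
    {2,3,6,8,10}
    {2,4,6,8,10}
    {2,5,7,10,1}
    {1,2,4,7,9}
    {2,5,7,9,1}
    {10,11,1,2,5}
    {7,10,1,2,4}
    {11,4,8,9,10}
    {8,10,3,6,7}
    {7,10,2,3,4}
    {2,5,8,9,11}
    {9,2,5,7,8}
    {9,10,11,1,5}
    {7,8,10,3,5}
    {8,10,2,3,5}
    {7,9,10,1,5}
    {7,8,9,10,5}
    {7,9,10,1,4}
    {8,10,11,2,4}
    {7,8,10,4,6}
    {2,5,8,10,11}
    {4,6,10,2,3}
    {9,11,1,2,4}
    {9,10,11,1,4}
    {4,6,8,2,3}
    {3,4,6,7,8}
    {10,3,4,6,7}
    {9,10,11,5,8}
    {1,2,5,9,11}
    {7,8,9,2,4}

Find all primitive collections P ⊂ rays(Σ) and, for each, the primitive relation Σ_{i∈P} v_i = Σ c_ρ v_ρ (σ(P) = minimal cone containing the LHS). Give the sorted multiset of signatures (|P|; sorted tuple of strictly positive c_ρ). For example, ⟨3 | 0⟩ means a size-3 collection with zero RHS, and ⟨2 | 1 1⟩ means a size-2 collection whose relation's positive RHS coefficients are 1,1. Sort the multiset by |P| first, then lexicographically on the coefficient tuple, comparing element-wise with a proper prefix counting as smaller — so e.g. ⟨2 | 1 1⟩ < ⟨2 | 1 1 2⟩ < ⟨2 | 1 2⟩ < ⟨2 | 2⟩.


14 minimal non-faces of Δ(Σ) (on 11 rays):

  {3,9}:  v_{3} + v_{9} = 0 ; sig = ⟨2 | 0⟩
  {4,5}:  v_{4} + v_{5} = 0 ; sig = ⟨2 | 0⟩
  {1,8}:  v_{1} + v_{8} = v_{11} ; sig = ⟨2 | 1⟩
  {7,11}:  v_{7} + v_{11} = v_{9} ; sig = ⟨2 | 1⟩
  {1,3}:  v_{1} + v_{3} = v_{2} + v_{10} ; sig = ⟨2 | 1 1⟩
  {3,11}:  v_{3} + v_{11} = v_{2} + v_{8} + v_{10} ; sig = ⟨2 | 1 1 1⟩
  {5,6}:  v_{5} + v_{6} = v_{3} + v_{8} + v_{10} ; sig = ⟨2 | 1 1 1⟩
  {6,9}:  v_{6} + v_{9} = v_{4} + v_{8} + v_{10} ; sig = ⟨2 | 1 1 1⟩
  {1,6}:  v_{1} + v_{6} = v_{2} + v_{4} + v_{8} + 2·v_{10} ; sig = ⟨2 | 1 1 1 2⟩
  {6,11}:  v_{6} + v_{11} = v_{2} + v_{4} + 2·v_{8} + 2·v_{10} ; sig = ⟨2 | 1 1 2 2⟩
  {2,9,10}:  v_{2} + v_{9} + v_{10} = v_{1} ; sig = ⟨3 | 1⟩
  {2,6,7}:  v_{2} + v_{6} + v_{7} = v_{3} + v_{4} ; sig = ⟨3 | 1 1⟩
  {2,7,8,10}:  v_{2} + v_{7} + v_{8} + v_{10} = 0 ; sig = ⟨4 | 0⟩
  {3,4,8,10}:  v_{3} + v_{4} + v_{8} + v_{10} = v_{6} ; sig = ⟨4 | 1⟩

so the primitive-relation signature multiset is
    ⟨2 | 0⟩
    ⟨2 | 0⟩
    ⟨2 | 1⟩
    ⟨2 | 1⟩
    ⟨2 | 1 1⟩
    ⟨2 | 1 1 1⟩
    ⟨2 | 1 1 1⟩
    ⟨2 | 1 1 1⟩
    ⟨2 | 1 1 1 2⟩
    ⟨2 | 1 1 2 2⟩
    ⟨3 | 1⟩
    ⟨3 | 1 1⟩
    ⟨4 | 0⟩
    ⟨4 | 1⟩


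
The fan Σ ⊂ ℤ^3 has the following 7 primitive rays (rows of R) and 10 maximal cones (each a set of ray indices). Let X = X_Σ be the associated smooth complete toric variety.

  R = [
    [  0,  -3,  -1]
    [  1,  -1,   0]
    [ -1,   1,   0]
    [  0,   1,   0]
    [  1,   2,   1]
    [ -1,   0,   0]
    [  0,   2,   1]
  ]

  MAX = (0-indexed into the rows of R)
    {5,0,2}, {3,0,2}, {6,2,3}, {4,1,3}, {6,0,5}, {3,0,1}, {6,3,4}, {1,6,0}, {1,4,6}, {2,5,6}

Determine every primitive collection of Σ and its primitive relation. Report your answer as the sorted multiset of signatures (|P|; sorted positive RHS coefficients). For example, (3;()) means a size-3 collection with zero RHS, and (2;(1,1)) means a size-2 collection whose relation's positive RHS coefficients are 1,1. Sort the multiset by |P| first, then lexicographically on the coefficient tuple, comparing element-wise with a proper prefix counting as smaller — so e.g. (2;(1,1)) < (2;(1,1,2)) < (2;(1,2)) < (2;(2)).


9 collections generate NE(X_Σ); each relation:

  P = {1,2}:  v_{1} + v_{2} = 0  →  sig = (2;())
  P = {0,4}:  v_{0} + v_{4} = v_{1}  →  sig = (2;(1))
  P = {3,5}:  v_{3} + v_{5} = v_{2}  →  sig = (2;(1))
  P = {4,5}:  v_{4} + v_{5} = v_{6}  →  sig = (2;(1))
  P = {1,5}:  v_{1} + v_{5} = v_{0} + v_{6}  →  sig = (2;(1,1))
  P = {2,4}:  v_{2} + v_{4} = v_{3} + v_{6}  →  sig = (2;(1,1))
  P = {0,3,6}:  v_{0} + v_{3} + v_{6} = 0  →  sig = (3;())
  P = {0,2,6}:  v_{0} + v_{2} + v_{6} = v_{5}  →  sig = (3;(1))
  P = {1,3,6}:  v_{1} + v_{3} + v_{6} = v_{4}  →  sig = (3;(1))

Hence PRS(X_Σ) =
{ (2;()),  (2;(1)) ×3,  (2;(1,1)) ×2,  (3;()),  (3;(1)) ×2 }


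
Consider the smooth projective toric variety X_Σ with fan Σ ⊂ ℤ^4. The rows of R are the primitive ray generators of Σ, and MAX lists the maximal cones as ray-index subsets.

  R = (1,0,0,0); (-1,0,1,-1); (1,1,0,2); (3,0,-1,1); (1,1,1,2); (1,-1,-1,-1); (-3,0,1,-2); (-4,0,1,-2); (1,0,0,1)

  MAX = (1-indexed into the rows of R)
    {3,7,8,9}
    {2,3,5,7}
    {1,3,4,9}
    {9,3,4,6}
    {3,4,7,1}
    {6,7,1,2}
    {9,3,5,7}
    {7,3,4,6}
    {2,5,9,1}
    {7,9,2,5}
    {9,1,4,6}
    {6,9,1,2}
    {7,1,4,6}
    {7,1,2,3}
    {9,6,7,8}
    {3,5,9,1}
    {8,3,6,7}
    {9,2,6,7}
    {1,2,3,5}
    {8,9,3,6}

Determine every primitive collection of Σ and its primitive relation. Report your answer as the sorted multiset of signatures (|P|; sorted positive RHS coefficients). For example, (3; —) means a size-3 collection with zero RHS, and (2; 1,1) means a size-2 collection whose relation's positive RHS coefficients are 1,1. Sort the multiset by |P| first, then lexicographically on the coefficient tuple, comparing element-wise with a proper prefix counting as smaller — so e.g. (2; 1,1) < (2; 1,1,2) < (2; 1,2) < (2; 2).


14 collections generate NE(X_Σ); each relation:

  • {1,8}:  v_{1} + v_{8} = v_{7} — sig = (2; 1)
  • {5,6}:  v_{5} + v_{6} = v_{1} + v_{9} — sig = (2; 1,1)
  • {4,8}:  v_{4} + v_{8} = v_{3} + v_{6} + v_{7} — sig = (2; 1,1,1)
  • {4,5}:  v_{4} + v_{5} = 2·v_{1} + v_{3} + v_{9} — sig = (2; 1,1,2)
  • {2,8}:  v_{2} + v_{8} = 2·v_{7} + v_{9} — sig = (2; 1,2)
  • {5,8}:  v_{5} + v_{8} = v_{3} + 2·v_{7} + 2·v_{9} — sig = (2; 1,2,2)
  • {2,4}:  v_{2} + v_{4} = 2·v_{1} — sig = (2; 2)
  • {1,3,6}:  v_{1} + v_{3} + v_{6} = v_{4} — sig = (3; 1)
  • {1,7,9}:  v_{1} + v_{7} + v_{9} = v_{2} — sig = (3; 1)
  • {2,3,6}:  v_{2} + v_{3} + v_{6} = v_{1} — sig = (3; 1)
  • {2,3,9}:  v_{2} + v_{3} + v_{9} = v_{5} — sig = (3; 1)
  • {4,7,9}:  v_{4} + v_{7} + v_{9} = v_{1} — sig = (3; 1)
  • {1,5,7}:  v_{1} + v_{5} + v_{7} = 2·v_{2} + v_{3} — sig = (3; 1,2)
  • {3,6,7,9}:  v_{3} + v_{6} + v_{7} + v_{9} = 0 — sig = (4; —)

Signatures (|P|; sorted positive RHS coefficients), sorted:
{ (2; 1),  (2; 1,1),  (2; 1,1,1),  (2; 1,1,2),  (2; 1,2),  (2; 1,2,2),  (2; 2),  (3; 1) ×5,  (3; 1,2),  (4; —) }


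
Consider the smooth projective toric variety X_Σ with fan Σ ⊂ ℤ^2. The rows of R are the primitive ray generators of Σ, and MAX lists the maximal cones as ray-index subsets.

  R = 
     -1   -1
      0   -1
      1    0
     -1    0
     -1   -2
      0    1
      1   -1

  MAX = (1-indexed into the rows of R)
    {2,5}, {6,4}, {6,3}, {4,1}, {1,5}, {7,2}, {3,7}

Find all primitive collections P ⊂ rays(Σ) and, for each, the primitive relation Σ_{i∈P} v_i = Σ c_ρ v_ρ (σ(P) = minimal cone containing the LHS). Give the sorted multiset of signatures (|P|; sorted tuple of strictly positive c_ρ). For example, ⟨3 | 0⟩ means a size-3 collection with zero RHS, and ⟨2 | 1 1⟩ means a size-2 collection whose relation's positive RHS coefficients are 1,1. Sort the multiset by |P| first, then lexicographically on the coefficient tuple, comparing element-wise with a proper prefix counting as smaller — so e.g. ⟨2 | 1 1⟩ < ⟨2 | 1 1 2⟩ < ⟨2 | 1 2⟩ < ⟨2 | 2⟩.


Δ(Σ) — 7 vertices, 14 min non-faces:

  P={2,6}:  v_{2} + v_{6} = 0  so sig = ⟨2 | 0⟩
  P={3,4}:  v_{3} + v_{4} = 0  so sig = ⟨2 | 0⟩
  P={1,2}:  v_{1} + v_{2} = v_{5}  so sig = ⟨2 | 1⟩
  P={1,3}:  v_{1} + v_{3} = v_{2}  so sig = ⟨2 | 1⟩
  P={1,6}:  v_{1} + v_{6} = v_{4}  so sig = ⟨2 | 1⟩
  P={2,3}:  v_{2} + v_{3} = v_{7}  so sig = ⟨2 | 1⟩
  P={2,4}:  v_{2} + v_{4} = v_{1}  so sig = ⟨2 | 1⟩
  P={4,7}:  v_{4} + v_{7} = v_{2}  so sig = ⟨2 | 1⟩
  P={5,6}:  v_{5} + v_{6} = v_{1}  so sig = ⟨2 | 1⟩
  P={6,7}:  v_{6} + v_{7} = v_{3}  so sig = ⟨2 | 1⟩
  P={1,7}:  v_{1} + v_{7} = 2·v_{2}  so sig = ⟨2 | 2⟩
  P={3,5}:  v_{3} + v_{5} = 2·v_{2}  so sig = ⟨2 | 2⟩
  P={4,5}:  v_{4} + v_{5} = 2·v_{1}  so sig = ⟨2 | 2⟩
  P={5,7}:  v_{5} + v_{7} = 3·v_{2}  so sig = ⟨2 | 3⟩

Signatures (|P|; sorted positive RHS coefficients), sorted:
    |P|=2: 14 collections, coeffs (), (), (1), (1), (1), (1), (1), (1), (1), (1), (2), (2), (2), (3)


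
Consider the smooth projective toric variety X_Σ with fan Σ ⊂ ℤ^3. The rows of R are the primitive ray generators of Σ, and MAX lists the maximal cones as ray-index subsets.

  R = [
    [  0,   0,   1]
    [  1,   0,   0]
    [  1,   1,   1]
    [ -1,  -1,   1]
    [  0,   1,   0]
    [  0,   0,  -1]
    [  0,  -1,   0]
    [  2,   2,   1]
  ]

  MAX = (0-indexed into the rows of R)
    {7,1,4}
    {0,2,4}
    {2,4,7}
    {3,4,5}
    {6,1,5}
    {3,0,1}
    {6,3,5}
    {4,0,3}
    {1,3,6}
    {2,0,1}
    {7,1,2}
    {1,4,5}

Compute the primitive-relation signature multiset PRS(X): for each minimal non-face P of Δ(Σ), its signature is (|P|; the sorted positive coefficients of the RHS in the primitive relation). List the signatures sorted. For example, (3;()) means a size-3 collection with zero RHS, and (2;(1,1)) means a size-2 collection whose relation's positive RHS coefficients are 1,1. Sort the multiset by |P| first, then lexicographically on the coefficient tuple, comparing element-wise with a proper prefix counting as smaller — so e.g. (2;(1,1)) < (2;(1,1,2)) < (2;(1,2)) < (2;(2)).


14 collections generate NE(X_Σ); each relation:

  P={0,5}:  v_{0} + v_{5} = 0  ⇒ sig = (2;())
  P={4,6}:  v_{4} + v_{6} = 0  ⇒ sig = (2;())
  P={0,6}:  v_{0} + v_{6} = v_{1} + v_{3}  ⇒ sig = (2;(1,1))
  P={2,5}:  v_{2} + v_{5} = v_{1} + v_{4}  ⇒ sig = (2;(1,1))
  P={2,6}:  v_{2} + v_{6} = v_{0} + v_{1}  ⇒ sig = (2;(1,1))
  P={3,7}:  v_{3} + v_{7} = v_{0} + v_{2}  ⇒ sig = (2;(1,1))
  P={6,7}:  v_{6} + v_{7} = v_{1} + v_{2}  ⇒ sig = (2;(1,1))
  P={0,7}:  v_{0} + v_{7} = 2·v_{2}  ⇒ sig = (2;(2))
  P={2,3}:  v_{2} + v_{3} = 2·v_{0}  ⇒ sig = (2;(2))
  P={5,7}:  v_{5} + v_{7} = 2·v_{1} + 2·v_{4}  ⇒ sig = (2;(2,2))
  P={0,1,4}:  v_{0} + v_{1} + v_{4} = v_{2}  ⇒ sig = (3;(1))
  P={1,2,4}:  v_{1} + v_{2} + v_{4} = v_{7}  ⇒ sig = (3;(1))
  P={1,3,4}:  v_{1} + v_{3} + v_{4} = v_{0}  ⇒ sig = (3;(1))
  P={1,3,5}:  v_{1} + v_{3} + v_{5} = v_{6}  ⇒ sig = (3;(1))

Signatures (|P|; sorted positive RHS coefficients), sorted:
{ (2;()) ×2,  (2;(1,1)) ×5,  (2;(2)) ×2,  (2;(2,2)),  (3;(1)) ×4 }


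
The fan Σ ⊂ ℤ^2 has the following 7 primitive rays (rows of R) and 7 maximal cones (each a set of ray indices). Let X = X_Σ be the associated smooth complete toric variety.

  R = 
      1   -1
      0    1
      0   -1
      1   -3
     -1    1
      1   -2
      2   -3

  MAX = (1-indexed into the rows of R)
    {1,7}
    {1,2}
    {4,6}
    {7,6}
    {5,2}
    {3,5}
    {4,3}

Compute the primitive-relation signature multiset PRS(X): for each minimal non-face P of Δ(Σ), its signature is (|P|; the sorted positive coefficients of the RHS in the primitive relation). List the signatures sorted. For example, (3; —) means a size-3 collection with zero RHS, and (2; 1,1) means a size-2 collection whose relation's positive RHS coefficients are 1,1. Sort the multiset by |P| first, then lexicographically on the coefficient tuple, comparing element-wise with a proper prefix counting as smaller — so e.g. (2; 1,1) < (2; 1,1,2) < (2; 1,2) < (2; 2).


14 collections generate NE(X_Σ); each relation:

  P = {1,5}:  v_{1} + v_{5} = 0  ⇒ sig = (2; —)
  P = {2,3}:  v_{2} + v_{3} = 0  ⇒ sig = (2; —)
  P = {1,3}:  v_{1} + v_{3} = v_{6}  ⇒ sig = (2; 1)
  P = {1,6}:  v_{1} + v_{6} = v_{7}  ⇒ sig = (2; 1)
  P = {2,4}:  v_{2} + v_{4} = v_{6}  ⇒ sig = (2; 1)
  P = {2,6}:  v_{2} + v_{6} = v_{1}  ⇒ sig = (2; 1)
  P = {3,6}:  v_{3} + v_{6} = v_{4}  ⇒ sig = (2; 1)
  P = {5,6}:  v_{5} + v_{6} = v_{3}  ⇒ sig = (2; 1)
  P = {5,7}:  v_{5} + v_{7} = v_{6}  ⇒ sig = (2; 1)
  P = {1,4}:  v_{1} + v_{4} = 2·v_{6}  ⇒ sig = (2; 2)
  P = {2,7}:  v_{2} + v_{7} = 2·v_{1}  ⇒ sig = (2; 2)
  P = {3,7}:  v_{3} + v_{7} = 2·v_{6}  ⇒ sig = (2; 2)
  P = {4,5}:  v_{4} + v_{5} = 2·v_{3}  ⇒ sig = (2; 2)
  P = {4,7}:  v_{4} + v_{7} = 3·v_{6}  ⇒ sig = (2; 3)

so the primitive-relation signature multiset is
{ (2; —) ×2,  (2; 1) ×7,  (2; 2) ×4,  (2; 3) }


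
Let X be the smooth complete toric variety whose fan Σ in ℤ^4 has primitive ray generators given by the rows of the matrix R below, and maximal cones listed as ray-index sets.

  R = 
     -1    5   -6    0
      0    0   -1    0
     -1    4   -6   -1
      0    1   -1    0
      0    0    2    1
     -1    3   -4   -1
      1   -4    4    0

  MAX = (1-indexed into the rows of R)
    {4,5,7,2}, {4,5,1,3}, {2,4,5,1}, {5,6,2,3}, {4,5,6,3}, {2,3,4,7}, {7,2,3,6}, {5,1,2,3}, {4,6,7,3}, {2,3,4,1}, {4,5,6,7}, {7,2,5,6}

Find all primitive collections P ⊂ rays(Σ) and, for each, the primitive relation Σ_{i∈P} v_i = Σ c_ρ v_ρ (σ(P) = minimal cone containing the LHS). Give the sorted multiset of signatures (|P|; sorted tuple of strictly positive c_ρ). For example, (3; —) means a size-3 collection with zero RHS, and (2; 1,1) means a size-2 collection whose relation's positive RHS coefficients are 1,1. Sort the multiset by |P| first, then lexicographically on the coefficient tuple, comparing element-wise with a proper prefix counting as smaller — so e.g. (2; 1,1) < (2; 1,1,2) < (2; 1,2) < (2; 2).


Σ has 5 primitive collections:

  P={1,7}:  v_{1} + v_{7} = v_{2} + v_{4} ; sig = (2; 1,1)
  P={1,6}:  v_{1} + v_{6} = 2·v_{3} + v_{5} ; sig = (2; 1,2)
  P={3,5,7}:  v_{3} + v_{5} + v_{7} = 0 ; sig = (3; —)
  P={2,4,6}:  v_{2} + v_{4} + v_{6} = v_{3} ; sig = (3; 1)
  P={2,3,4,5}:  v_{2} + v_{3} + v_{4} + v_{5} = v_{1} ; sig = (4; 1)

Signatures (|P|; sorted positive RHS coefficients), sorted:
    |P|=2: 2 collections, coeffs (1,1), (1,2)
    |P|=3: 2 collections, coeffs (), (1)
    |P|=4: 1 collection, coeffs (1)


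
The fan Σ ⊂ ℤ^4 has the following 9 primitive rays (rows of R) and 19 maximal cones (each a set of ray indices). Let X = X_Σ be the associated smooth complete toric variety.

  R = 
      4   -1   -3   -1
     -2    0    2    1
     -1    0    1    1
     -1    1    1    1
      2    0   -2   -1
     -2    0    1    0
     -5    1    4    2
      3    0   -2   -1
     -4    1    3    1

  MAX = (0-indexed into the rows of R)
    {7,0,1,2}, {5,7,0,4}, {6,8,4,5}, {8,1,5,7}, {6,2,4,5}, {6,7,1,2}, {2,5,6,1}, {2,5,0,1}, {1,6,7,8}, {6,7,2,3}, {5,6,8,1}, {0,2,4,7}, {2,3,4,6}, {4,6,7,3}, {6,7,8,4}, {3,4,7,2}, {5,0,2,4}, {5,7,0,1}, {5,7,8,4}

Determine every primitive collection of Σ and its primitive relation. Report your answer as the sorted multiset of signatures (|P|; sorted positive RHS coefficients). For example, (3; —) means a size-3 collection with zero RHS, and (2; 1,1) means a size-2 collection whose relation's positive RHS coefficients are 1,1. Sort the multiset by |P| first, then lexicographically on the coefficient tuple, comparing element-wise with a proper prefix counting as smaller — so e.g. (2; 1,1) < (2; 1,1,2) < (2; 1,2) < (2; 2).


The 11 primitive collections of Σ (r=9, n=4):

  P={0,8}:  v_{0} + v_{8} = 0 ; sig = (2; —)
  P={1,4}:  v_{1} + v_{4} = 0 ; sig = (2; —)
  P={0,6}:  v_{0} + v_{6} = v_{2} ; sig = (2; 1)
  P={2,8}:  v_{2} + v_{8} = v_{6} ; sig = (2; 1)
  P={3,5}:  v_{3} + v_{5} = v_{4} + v_{6} ; sig = (2; 1,1)
  P={1,3}:  v_{1} + v_{3} = v_{2} + v_{6} + v_{7} ; sig = (2; 1,1,1)
  P={0,3}:  v_{0} + v_{3} = 2·v_{2} + v_{4} + v_{7} ; sig = (2; 1,1,2)
  P={3,8}:  v_{3} + v_{8} = v_{4} + 2·v_{6} + v_{7} ; sig = (2; 1,1,2)
  P={2,5,7}:  v_{2} + v_{5} + v_{7} = 0 ; sig = (3; —)
  P={5,6,7}:  v_{5} + v_{6} + v_{7} = v_{8} ; sig = (3; 1)
  P={2,4,6,7}:  v_{2} + v_{4} + v_{6} + v_{7} = v_{3} ; sig = (4; 1)

Sorted signature multiset PRS(X):
[(2; —), (2; —), (2; 1), (2; 1), (2; 1,1), (2; 1,1,1), (2; 1,1,2), (2; 1,1,2), (3; —), (3; 1), (4; 1)]


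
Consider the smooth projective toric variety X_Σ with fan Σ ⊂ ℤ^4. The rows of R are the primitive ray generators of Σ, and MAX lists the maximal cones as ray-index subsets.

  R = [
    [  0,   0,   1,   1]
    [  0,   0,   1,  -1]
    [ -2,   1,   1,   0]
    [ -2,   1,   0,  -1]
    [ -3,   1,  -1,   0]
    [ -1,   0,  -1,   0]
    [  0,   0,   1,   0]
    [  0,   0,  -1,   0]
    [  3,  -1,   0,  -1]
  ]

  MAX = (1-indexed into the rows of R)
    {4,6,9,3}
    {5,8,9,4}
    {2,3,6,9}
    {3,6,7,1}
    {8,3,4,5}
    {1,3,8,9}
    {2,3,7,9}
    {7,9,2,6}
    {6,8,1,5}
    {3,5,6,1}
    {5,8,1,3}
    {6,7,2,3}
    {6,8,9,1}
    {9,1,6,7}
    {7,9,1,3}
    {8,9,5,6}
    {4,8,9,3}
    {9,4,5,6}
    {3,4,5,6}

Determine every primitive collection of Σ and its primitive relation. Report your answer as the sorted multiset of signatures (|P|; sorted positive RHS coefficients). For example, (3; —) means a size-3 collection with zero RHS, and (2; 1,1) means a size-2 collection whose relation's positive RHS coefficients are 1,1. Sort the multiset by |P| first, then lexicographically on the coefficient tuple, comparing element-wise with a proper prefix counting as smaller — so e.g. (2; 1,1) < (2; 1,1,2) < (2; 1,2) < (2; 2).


|primitive collections| = 14. Relations:

  • {7,8}:  v_{7} + v_{8} = 0 — sig = (2; —)
  • {1,4}:  v_{1} + v_{4} = v_{3} — sig = (2; 1)
  • {5,7}:  v_{5} + v_{7} = v_{3} + v_{6} — sig = (2; 1,1)
  • {2,8}:  v_{2} + v_{8} = v_{3} + v_{6} + v_{9} — sig = (2; 1,1,1)
  • {4,7}:  v_{4} + v_{7} = 2·v_{3} + v_{6} + v_{9} — sig = (2; 1,1,2)
  • {2,5}:  v_{2} + v_{5} = 2·v_{3} + 2·v_{6} + v_{9} — sig = (2; 1,2,2)
  • {1,2}:  v_{1} + v_{2} = 2·v_{7} — sig = (2; 2)
  • {2,4}:  v_{2} + v_{4} = 3·v_{3} + 2·v_{6} + 2·v_{9} — sig = (2; 2,2,3)
  • {1,5,9}:  v_{1} + v_{5} + v_{9} = 0 — sig = (3; —)
  • {3,5,9}:  v_{3} + v_{5} + v_{9} = v_{4} — sig = (3; 1)
  • {3,6,8}:  v_{3} + v_{6} + v_{8} = v_{5} — sig = (3; 1)
  • {4,6,8}:  v_{4} + v_{6} + v_{8} = 2·v_{5} + v_{9} — sig = (3; 1,2)
  • {1,3,6,9}:  v_{1} + v_{3} + v_{6} + v_{9} = v_{7} — sig = (4; 1)
  • {3,6,7,9}:  v_{3} + v_{6} + v_{7} + v_{9} = v_{2} — sig = (4; 1)

Sorted signature multiset PRS(X):
[(2; —), (2; 1), (2; 1,1), (2; 1,1,1), (2; 1,1,2), (2; 1,2,2), (2; 2), (2; 2,2,3), (3; —), (3; 1), (3; 1), (3; 1,2), (4; 1), (4; 1)]


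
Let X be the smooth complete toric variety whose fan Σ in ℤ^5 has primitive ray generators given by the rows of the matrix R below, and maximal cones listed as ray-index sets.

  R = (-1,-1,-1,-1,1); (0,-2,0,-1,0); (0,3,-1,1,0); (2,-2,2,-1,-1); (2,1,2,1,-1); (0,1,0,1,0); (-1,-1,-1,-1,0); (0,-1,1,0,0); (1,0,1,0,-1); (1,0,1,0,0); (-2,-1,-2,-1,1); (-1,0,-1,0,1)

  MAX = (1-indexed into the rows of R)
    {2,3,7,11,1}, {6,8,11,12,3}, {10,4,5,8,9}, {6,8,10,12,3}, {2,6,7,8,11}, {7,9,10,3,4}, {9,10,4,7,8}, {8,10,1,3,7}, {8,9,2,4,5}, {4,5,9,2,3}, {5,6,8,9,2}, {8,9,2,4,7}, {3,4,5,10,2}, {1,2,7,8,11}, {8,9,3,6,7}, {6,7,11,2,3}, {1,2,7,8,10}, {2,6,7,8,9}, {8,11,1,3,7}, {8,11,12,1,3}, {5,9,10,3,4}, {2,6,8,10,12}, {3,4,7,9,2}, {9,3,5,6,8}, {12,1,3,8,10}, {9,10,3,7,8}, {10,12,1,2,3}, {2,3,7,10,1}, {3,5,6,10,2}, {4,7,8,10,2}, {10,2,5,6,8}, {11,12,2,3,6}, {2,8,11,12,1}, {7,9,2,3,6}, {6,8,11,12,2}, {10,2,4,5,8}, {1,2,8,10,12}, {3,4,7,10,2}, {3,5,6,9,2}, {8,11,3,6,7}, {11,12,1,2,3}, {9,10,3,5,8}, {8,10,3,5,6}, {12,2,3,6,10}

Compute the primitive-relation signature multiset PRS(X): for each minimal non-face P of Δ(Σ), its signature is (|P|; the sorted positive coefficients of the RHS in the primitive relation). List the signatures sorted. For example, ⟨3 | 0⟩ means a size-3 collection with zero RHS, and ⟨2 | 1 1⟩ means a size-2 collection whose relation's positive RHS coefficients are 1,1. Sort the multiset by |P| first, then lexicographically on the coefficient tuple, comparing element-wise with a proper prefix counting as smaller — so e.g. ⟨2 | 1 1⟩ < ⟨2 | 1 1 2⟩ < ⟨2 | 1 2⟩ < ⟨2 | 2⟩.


Primitive collections (19):

  {5,11}:  v_{5} + v_{11} = 0  so sig = ⟨2 | 0⟩
  {9,12}:  v_{9} + v_{12} = 0  so sig = ⟨2 | 0⟩
  {1,5}:  v_{1} + v_{5} = v_{10}  so sig = ⟨2 | 1⟩
  {1,6}:  v_{1} + v_{6} = v_{12}  so sig = ⟨2 | 1⟩
  {5,7}:  v_{5} + v_{7} = v_{9}  so sig = ⟨2 | 1⟩
  {7,12}:  v_{7} + v_{12} = v_{11}  so sig = ⟨2 | 1⟩
  {9,11}:  v_{9} + v_{11} = v_{7}  so sig = ⟨2 | 1⟩
  {10,11}:  v_{10} + v_{11} = v_{1}  so sig = ⟨2 | 1⟩
  {1,9}:  v_{1} + v_{9} = v_{7} + v_{10}  so sig = ⟨2 | 1 1⟩
  {4,6}:  v_{4} + v_{6} = v_{2} + v_{5}  so sig = ⟨2 | 1 1⟩
  {4,12}:  v_{4} + v_{12} = v_{2} + v_{10}  so sig = ⟨2 | 1 1⟩
  {5,12}:  v_{5} + v_{12} = v_{6} + v_{10}  so sig = ⟨2 | 1 1⟩
  {4,11}:  v_{4} + v_{11} = v_{2} + v_{7} + v_{10}  so sig = ⟨2 | 1 1 1⟩
  {1,4}:  v_{1} + v_{4} = v_{2} + v_{7} + 2·v_{10}  so sig = ⟨2 | 1 1 2⟩
  {2,3,8}:  v_{2} + v_{3} + v_{8} = 0  so sig = ⟨3 | 0⟩
  {6,7,10}:  v_{6} + v_{7} + v_{10} = 0  so sig = ⟨3 | 0⟩
  {2,9,10}:  v_{2} + v_{9} + v_{10} = v_{4}  so sig = ⟨3 | 1⟩
  {6,9,10}:  v_{6} + v_{9} + v_{10} = v_{5}  so sig = ⟨3 | 1⟩
  {3,4,8}:  v_{3} + v_{4} + v_{8} = v_{9} + v_{10}  so sig = ⟨3 | 1 1⟩

Hence PRS(X_Σ) =
    |P|=2: 14 collections, coeffs (), (), (1), (1), (1), (1), (1), (1), (1,1), (1,1), (1,1), (1,1), (1,1,1), (1,1,2)
    |P|=3: 5 collections, coeffs (), (), (1), (1), (1,1)


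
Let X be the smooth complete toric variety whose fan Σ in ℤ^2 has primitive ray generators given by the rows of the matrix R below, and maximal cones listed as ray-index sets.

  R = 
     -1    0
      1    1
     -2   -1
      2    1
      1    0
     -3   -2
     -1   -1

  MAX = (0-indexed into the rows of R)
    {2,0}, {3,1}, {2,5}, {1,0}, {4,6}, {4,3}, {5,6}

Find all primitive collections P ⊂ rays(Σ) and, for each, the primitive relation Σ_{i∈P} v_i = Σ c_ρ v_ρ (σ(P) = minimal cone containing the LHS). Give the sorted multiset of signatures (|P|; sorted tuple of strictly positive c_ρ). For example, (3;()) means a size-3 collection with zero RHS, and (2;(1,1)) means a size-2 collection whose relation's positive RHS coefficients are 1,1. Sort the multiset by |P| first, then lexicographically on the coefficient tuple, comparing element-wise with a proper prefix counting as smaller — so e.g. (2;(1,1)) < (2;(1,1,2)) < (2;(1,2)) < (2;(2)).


|primitive collections| = 14. Relations:

  P={0,4}:  v_{0} + v_{4} = 0  so sig = (2;())
  P={1,6}:  v_{1} + v_{6} = 0  so sig = (2;())
  P={2,3}:  v_{2} + v_{3} = 0  so sig = (2;())
  P={0,3}:  v_{0} + v_{3} = v_{1}  so sig = (2;(1))
  P={0,6}:  v_{0} + v_{6} = v_{2}  so sig = (2;(1))
  P={1,2}:  v_{1} + v_{2} = v_{0}  so sig = (2;(1))
  P={1,4}:  v_{1} + v_{4} = v_{3}  so sig = (2;(1))
  P={1,5}:  v_{1} + v_{5} = v_{2}  so sig = (2;(1))
  P={2,4}:  v_{2} + v_{4} = v_{6}  so sig = (2;(1))
  P={2,6}:  v_{2} + v_{6} = v_{5}  so sig = (2;(1))
  P={3,5}:  v_{3} + v_{5} = v_{6}  so sig = (2;(1))
  P={3,6}:  v_{3} + v_{6} = v_{4}  so sig = (2;(1))
  P={0,5}:  v_{0} + v_{5} = 2·v_{2}  so sig = (2;(2))
  P={4,5}:  v_{4} + v_{5} = 2·v_{6}  so sig = (2;(2))

so the primitive-relation signature multiset is
{ (2;()) ×3,  (2;(1)) ×9,  (2;(2)) ×2 }


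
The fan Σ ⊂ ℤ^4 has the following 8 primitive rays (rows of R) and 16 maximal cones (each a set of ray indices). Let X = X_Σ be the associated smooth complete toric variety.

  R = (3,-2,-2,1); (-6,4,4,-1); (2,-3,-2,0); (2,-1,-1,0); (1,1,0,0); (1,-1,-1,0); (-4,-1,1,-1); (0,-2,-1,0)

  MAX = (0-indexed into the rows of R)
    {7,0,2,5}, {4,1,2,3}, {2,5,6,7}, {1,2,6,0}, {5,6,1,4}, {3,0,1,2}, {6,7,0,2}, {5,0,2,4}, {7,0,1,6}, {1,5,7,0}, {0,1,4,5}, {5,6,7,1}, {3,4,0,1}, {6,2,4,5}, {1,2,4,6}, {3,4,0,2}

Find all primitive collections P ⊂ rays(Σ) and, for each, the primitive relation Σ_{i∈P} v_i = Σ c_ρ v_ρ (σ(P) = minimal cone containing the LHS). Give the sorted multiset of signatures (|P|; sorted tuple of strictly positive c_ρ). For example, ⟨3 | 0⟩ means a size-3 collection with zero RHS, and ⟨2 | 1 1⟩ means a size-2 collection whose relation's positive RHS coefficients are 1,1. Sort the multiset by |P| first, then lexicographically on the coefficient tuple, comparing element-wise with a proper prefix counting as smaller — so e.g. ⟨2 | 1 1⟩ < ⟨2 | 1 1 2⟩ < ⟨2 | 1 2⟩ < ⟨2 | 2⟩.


The 9 primitive collections of Σ (r=8, n=4):

  P = {3,7}:  v_{3} + v_{7} = v_{2} — sig = ⟨2 | 1⟩
  P = {4,7}:  v_{4} + v_{7} = v_{5} — sig = ⟨2 | 1⟩
  P = {3,5}:  v_{3} + v_{5} = v_{2} + v_{4} — sig = ⟨2 | 1 1⟩
  P = {3,6}:  v_{3} + v_{6} = v_{1} + 2·v_{2} — sig = ⟨2 | 1 2⟩
  P = {0,4,6}:  v_{0} + v_{4} + v_{6} = v_{7} — sig = ⟨3 | 1⟩
  P = {1,2,7}:  v_{1} + v_{2} + v_{7} = v_{6} — sig = ⟨3 | 1⟩
  P = {1,2,5}:  v_{1} + v_{2} + v_{5} = v_{4} + v_{6} — sig = ⟨3 | 1 1⟩
  P = {0,5,6}:  v_{0} + v_{5} + v_{6} = 2·v_{7} — sig = ⟨3 | 2⟩
  P = {0,1,2,4}:  v_{0} + v_{1} + v_{2} + v_{4} = 0 — sig = ⟨4 | 0⟩

Sorted signature multiset PRS(X):
    |P|=2: 4 collections, coeffs (1), (1), (1,1), (1,2)
    |P|=3: 4 collections, coeffs (1), (1), (1,1), (2)
    |P|=4: 1 collection, coeffs ()


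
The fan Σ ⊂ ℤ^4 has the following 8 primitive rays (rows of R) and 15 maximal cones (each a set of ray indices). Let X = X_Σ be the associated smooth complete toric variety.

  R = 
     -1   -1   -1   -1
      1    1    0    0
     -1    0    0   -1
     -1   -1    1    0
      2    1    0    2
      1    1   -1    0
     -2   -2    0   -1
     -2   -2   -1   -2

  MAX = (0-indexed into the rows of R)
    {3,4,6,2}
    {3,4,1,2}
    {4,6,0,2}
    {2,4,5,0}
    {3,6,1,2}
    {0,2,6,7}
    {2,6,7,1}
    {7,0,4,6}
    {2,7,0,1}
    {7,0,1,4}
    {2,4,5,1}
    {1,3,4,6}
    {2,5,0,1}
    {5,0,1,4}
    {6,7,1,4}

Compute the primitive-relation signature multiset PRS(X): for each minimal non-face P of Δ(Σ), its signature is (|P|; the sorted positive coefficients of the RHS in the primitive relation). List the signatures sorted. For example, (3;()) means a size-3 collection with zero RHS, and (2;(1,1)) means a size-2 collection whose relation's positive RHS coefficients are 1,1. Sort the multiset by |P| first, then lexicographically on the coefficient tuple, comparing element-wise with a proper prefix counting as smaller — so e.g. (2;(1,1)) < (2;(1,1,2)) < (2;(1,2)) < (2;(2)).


Δ(Σ) — 8 vertices, 9 min non-faces:

  P={3,5}:  v_{3} + v_{5} = 0  so sig = (2;())
  P={0,3}:  v_{0} + v_{3} = v_{6}  so sig = (2;(1))
  P={5,6}:  v_{5} + v_{6} = v_{0}  so sig = (2;(1))
  P={3,7}:  v_{3} + v_{7} = v_{1} + 2·v_{6}  so sig = (2;(1,2))
  P={5,7}:  v_{5} + v_{7} = 2·v_{0} + v_{1}  so sig = (2;(1,2))
  P={0,1,6}:  v_{0} + v_{1} + v_{6} = v_{7}  so sig = (3;(1))
  P={2,4,7}:  v_{2} + v_{4} + v_{7} = v_{0}  so sig = (3;(1))
  P={1,2,4,6}:  v_{1} + v_{2} + v_{4} + v_{6} = 0  so sig = (4;())
  P={0,1,2,4}:  v_{0} + v_{1} + v_{2} + v_{4} = v_{5}  so sig = (4;(1))

Signatures (|P|; sorted positive RHS coefficients), sorted:
    |P|=2: 5 collections, coeffs (), (1), (1), (1,2), (1,2)
    |P|=3: 2 collections, coeffs (1), (1)
    |P|=4: 2 collections, coeffs (), (1)


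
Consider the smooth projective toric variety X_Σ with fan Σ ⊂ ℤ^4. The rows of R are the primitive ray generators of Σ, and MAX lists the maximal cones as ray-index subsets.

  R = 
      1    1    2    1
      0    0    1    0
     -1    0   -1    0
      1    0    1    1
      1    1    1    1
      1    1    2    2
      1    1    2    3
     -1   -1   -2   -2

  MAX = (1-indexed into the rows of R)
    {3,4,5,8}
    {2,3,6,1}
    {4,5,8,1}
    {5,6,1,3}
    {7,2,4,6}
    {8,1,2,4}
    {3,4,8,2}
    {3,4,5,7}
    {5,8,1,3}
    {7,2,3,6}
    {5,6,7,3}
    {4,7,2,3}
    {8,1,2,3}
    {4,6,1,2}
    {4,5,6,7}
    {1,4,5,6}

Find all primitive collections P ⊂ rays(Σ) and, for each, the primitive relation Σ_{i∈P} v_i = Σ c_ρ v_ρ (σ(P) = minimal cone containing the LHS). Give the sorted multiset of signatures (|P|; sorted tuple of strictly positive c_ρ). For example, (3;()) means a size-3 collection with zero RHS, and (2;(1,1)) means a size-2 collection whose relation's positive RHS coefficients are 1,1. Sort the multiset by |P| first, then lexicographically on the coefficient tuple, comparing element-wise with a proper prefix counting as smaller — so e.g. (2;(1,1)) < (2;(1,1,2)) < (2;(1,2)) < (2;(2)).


Σ has 6 primitive collections:

  P={6,8}:  v_{6} + v_{8} = 0  →  sig = (2;())
  P={2,5}:  v_{2} + v_{5} = v_{1}  →  sig = (2;(1))
  P={7,8}:  v_{7} + v_{8} = v_{3} + v_{4}  →  sig = (2;(1,1))
  P={1,7}:  v_{1} + v_{7} = 2·v_{6}  →  sig = (2;(2))
  P={1,3,4}:  v_{1} + v_{3} + v_{4} = v_{6}  →  sig = (3;(1))
  P={3,4,6}:  v_{3} + v_{4} + v_{6} = v_{7}  →  sig = (3;(1))

so the primitive-relation signature multiset is
    |P|=2: 4 collections, coeffs (), (1), (1,1), (2)
    |P|=3: 2 collections, coeffs (1), (1)


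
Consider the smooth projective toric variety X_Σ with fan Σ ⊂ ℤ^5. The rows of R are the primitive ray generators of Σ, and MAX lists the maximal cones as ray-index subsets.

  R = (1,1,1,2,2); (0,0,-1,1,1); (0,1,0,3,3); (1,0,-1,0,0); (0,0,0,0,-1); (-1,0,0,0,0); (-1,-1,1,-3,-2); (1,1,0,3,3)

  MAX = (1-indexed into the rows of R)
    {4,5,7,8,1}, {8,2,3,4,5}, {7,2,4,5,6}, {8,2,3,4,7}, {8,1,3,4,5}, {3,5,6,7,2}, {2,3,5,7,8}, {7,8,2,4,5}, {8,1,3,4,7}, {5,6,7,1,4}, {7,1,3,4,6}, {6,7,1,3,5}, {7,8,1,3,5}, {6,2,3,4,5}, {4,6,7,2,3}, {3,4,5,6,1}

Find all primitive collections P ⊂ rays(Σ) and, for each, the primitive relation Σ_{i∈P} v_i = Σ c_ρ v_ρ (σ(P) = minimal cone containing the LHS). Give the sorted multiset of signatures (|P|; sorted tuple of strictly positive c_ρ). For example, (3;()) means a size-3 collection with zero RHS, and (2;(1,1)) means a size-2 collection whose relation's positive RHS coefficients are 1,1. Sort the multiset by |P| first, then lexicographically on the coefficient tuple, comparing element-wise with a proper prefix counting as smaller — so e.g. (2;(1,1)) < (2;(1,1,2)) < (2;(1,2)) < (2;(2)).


|primitive collections| = 3. Relations:

  {1,2}:  v_{1} + v_{2} = v_{8}  →  sig = (2;(1))
  {6,8}:  v_{6} + v_{8} = v_{3}  →  sig = (2;(1))
  {3,4,5,7}:  v_{3} + v_{4} + v_{5} + v_{7} = 0  →  sig = (4;())

Signatures (|P|; sorted positive RHS coefficients), sorted:
    (2;(1))
    (2;(1))
    (4;())


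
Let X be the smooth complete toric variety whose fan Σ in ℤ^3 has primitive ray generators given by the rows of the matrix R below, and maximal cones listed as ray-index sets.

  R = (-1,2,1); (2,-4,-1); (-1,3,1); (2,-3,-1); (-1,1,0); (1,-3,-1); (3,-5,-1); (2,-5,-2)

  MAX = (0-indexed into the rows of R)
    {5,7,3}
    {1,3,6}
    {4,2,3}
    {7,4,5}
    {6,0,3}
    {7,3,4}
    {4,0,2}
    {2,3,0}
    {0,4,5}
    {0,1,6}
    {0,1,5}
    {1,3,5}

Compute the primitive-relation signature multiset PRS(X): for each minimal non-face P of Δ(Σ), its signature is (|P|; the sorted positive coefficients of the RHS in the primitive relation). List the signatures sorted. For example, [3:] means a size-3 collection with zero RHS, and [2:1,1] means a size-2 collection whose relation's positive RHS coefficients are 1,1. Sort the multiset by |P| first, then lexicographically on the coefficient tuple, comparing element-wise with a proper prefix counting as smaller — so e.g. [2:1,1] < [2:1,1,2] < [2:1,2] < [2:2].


14 collections generate NE(X_Σ); each relation:

  P = {2,5}:  v_{2} + v_{5} = 0  →  sig = [2:]
  P = {0,7}:  v_{0} + v_{7} = v_{5}  →  sig = [2:1]
  P = {1,4}:  v_{1} + v_{4} = v_{5}  →  sig = [2:1]
  P = {4,6}:  v_{4} + v_{6} = v_{1}  →  sig = [2:1]
  P = {1,2}:  v_{1} + v_{2} = v_{0} + v_{3}  →  sig = [2:1,1]
  P = {2,7}:  v_{2} + v_{7} = v_{3} + v_{4}  →  sig = [2:1,1]
  P = {6,7}:  v_{6} + v_{7} = v_{1} + v_{3} + v_{5}  →  sig = [2:1,1,1]
  P = {1,7}:  v_{1} + v_{7} = v_{3} + 2·v_{5}  →  sig = [2:1,2]
  P = {5,6}:  v_{5} + v_{6} = 2·v_{1}  →  sig = [2:2]
  P = {2,6}:  v_{2} + v_{6} = 2·v_{0} + 2·v_{3}  →  sig = [2:2,2]
  P = {0,3,4}:  v_{0} + v_{3} + v_{4} = 0  →  sig = [3:]
  P = {0,1,3}:  v_{0} + v_{1} + v_{3} = v_{6}  →  sig = [3:1]
  P = {0,3,5}:  v_{0} + v_{3} + v_{5} = v_{1}  →  sig = [3:1]
  P = {3,4,5}:  v_{3} + v_{4} + v_{5} = v_{7}  →  sig = [3:1]

Hence PRS(X_Σ) =
[[2:], [2:1], [2:1], [2:1], [2:1,1], [2:1,1], [2:1,1,1], [2:1,2], [2:2], [2:2,2], [3:], [3:1], [3:1], [3:1]]


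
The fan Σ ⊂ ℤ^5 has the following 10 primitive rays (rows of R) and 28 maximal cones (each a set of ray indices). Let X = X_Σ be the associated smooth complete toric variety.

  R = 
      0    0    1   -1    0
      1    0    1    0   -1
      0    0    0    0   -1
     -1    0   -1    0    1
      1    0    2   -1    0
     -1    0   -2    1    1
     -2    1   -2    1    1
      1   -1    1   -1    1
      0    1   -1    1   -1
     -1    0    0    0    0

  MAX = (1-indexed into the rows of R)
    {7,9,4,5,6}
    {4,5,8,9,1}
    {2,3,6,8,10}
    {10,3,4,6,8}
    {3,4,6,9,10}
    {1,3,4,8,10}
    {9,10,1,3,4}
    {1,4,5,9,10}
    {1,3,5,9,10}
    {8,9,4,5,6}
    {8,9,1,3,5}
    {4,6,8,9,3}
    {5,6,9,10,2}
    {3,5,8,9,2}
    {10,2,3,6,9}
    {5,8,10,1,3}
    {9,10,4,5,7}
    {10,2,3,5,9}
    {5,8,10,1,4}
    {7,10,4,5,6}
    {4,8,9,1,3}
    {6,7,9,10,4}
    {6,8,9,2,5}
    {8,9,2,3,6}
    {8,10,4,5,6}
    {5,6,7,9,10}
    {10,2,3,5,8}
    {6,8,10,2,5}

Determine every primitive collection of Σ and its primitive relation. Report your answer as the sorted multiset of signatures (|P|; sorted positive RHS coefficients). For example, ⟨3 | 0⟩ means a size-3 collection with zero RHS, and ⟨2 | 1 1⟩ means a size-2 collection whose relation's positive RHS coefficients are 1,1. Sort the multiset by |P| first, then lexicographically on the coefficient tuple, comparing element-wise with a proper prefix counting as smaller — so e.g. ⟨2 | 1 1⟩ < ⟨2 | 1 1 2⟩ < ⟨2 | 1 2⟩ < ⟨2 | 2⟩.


Primitive collections (11):

  {2,4}:  v_{2} + v_{4} = 0  ⇒ sig = ⟨2 | 0⟩
  {1,6}:  v_{1} + v_{6} = v_{4}  ⇒ sig = ⟨2 | 1⟩
  {1,2}:  v_{1} + v_{2} = v_{3} + v_{5}  ⇒ sig = ⟨2 | 1 1⟩
  {3,7}:  v_{3} + v_{7} = v_{4} + v_{9} + v_{10}  ⇒ sig = ⟨2 | 1 1 1⟩
  {7,8}:  v_{7} + v_{8} = v_{4} + v_{5} + v_{6}  ⇒ sig = ⟨2 | 1 1 1⟩
  {2,7}:  v_{2} + v_{7} = v_{5} + v_{6} + v_{9} + v_{10}  ⇒ sig = ⟨2 | 1 1 1 1⟩
  {1,7}:  v_{1} + v_{7} = 2·v_{4} + v_{5} + v_{9} + v_{10}  ⇒ sig = ⟨2 | 1 1 1 2⟩
  {3,5,6}:  v_{3} + v_{5} + v_{6} = 0  ⇒ sig = ⟨3 | 0⟩
  {8,9,10}:  v_{8} + v_{9} + v_{10} = 0  ⇒ sig = ⟨3 | 0⟩
  {3,4,5}:  v_{3} + v_{4} + v_{5} = v_{1}  ⇒ sig = ⟨3 | 1⟩
  {4,5,6,9,10}:  v_{4} + v_{5} + v_{6} + v_{9} + v_{10} = v_{7}  ⇒ sig = ⟨5 | 1⟩

Sorted signature multiset PRS(X):
    ⟨2 | 0⟩
    ⟨2 | 1⟩
    ⟨2 | 1 1⟩
    ⟨2 | 1 1 1⟩
    ⟨2 | 1 1 1⟩
    ⟨2 | 1 1 1 1⟩
    ⟨2 | 1 1 1 2⟩
    ⟨3 | 0⟩
    ⟨3 | 0⟩
    ⟨3 | 1⟩
    ⟨5 | 1⟩


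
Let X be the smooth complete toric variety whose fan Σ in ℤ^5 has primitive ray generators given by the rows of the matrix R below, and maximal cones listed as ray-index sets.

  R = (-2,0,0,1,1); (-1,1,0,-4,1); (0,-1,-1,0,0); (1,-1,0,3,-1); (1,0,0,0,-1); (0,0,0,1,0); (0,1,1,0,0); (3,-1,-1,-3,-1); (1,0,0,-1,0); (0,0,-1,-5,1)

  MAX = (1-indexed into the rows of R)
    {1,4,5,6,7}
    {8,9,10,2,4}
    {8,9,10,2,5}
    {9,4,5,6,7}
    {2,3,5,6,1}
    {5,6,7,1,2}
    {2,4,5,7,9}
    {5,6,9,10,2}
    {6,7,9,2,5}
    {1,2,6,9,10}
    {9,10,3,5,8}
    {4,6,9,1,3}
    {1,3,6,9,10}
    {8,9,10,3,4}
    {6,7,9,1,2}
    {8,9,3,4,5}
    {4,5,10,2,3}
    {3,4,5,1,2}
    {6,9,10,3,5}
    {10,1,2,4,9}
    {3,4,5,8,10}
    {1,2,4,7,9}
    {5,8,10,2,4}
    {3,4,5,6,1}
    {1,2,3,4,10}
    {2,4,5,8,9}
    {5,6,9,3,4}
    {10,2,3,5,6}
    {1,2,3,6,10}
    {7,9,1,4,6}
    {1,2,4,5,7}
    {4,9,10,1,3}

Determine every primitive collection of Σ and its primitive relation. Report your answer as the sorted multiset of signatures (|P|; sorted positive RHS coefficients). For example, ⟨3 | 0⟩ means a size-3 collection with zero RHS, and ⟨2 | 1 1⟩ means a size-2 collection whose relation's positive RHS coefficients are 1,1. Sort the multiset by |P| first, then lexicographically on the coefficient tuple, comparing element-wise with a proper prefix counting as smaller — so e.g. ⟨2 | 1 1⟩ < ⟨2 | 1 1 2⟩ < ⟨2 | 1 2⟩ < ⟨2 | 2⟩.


12 minimal non-faces of Δ(Σ) (on 10 rays):

  P={3,7}:  v_{3} + v_{7} = 0 — sig = ⟨2 | 0⟩
  P={1,8}:  v_{1} + v_{8} = v_{4} + v_{10} — sig = ⟨2 | 1 1⟩
  P={7,10}:  v_{7} + v_{10} = v_{2} + v_{9} — sig = ⟨2 | 1 1⟩
  P={7,8}:  v_{7} + v_{8} = v_{2} + v_{4} + v_{5} + 2·v_{9} — sig = ⟨2 | 1 1 1 2⟩
  P={6,8}:  v_{6} + v_{8} = v_{3} + v_{5} + 2·v_{9} — sig = ⟨2 | 1 1 2⟩
  P={1,5,9}:  v_{1} + v_{5} + v_{9} = 0 — sig = ⟨3 | 0⟩
  P={2,4,6}:  v_{2} + v_{4} + v_{6} = 0 — sig = ⟨3 | 0⟩
  P={2,3,9}:  v_{2} + v_{3} + v_{9} = v_{10} — sig = ⟨3 | 1⟩
  P={1,5,10}:  v_{1} + v_{5} + v_{10} = v_{2} + v_{3} — sig = ⟨3 | 1 1⟩
  P={4,6,10}:  v_{4} + v_{6} + v_{10} = v_{3} + v_{9} — sig = ⟨3 | 1 1⟩
  P={2,3,8}:  v_{2} + v_{3} + v_{8} = v_{4} + v_{5} + 2·v_{10} — sig = ⟨3 | 1 1 2⟩
  P={4,5,9,10}:  v_{4} + v_{5} + v_{9} + v_{10} = v_{8} — sig = ⟨4 | 1⟩

so the primitive-relation signature multiset is
{ ⟨2 | 0⟩,  ⟨2 | 1 1⟩ ×2,  ⟨2 | 1 1 1 2⟩,  ⟨2 | 1 1 2⟩,  ⟨3 | 0⟩ ×2,  ⟨3 | 1⟩,  ⟨3 | 1 1⟩ ×2,  ⟨3 | 1 1 2⟩,  ⟨4 | 1⟩ }
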